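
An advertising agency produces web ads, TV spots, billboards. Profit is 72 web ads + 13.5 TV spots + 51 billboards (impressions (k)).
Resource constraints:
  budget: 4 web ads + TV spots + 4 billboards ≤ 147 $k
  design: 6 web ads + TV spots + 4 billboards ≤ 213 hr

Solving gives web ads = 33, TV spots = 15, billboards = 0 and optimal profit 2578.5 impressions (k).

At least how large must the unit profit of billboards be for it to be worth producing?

At the optimum: budget uses 147 of 147 (binding); design uses 213 of 213 (binding).
The binding rows give the dual system: 4·y_budget + 6·y_design = 72 and 1·y_budget + 1·y_design = 13.5.
This yields shadow prices y_budget = 4.5, y_design = 9.
billboards enters the basis when its profit ≥ yᵀa₃ = 4.5·4 + 9·4 = 54.

54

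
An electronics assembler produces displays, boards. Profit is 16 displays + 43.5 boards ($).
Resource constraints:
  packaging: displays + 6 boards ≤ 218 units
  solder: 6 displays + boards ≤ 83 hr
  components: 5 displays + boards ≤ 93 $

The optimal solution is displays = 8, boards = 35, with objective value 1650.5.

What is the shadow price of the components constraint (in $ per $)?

0

Check each constraint at x*: packaging 218/218 (tight); solder 83/83 (tight); components 75/93 (slack 18).
Since components is not tight, its dual is 0.
From A_Bᵀ y = c: 1·y_packaging + 6·y_solder = 16; 6·y_packaging + 1·y_solder = 43.5.
This yields shadow prices y_packaging = 7, y_solder = 1.5.
Shadow price of components = 0.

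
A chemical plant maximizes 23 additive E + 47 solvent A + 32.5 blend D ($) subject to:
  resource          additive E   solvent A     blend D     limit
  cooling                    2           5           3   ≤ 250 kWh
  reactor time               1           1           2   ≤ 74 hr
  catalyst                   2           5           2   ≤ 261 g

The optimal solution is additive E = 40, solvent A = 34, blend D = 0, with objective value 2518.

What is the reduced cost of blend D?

Binding: cooling and reactor time. Non-binding: catalyst (11 unused).
By complementary slackness, y = 0 for the non-binding constraint.
Dual feasibility on the basic columns requires 2·y_cooling + 1·y_reactor time = 23, 5·y_cooling + 1·y_reactor time = 47.
This yields shadow prices y_cooling = 8, y_reactor time = 7.
Reduced cost of blend D: c₃ − yᵀa₃ = 32.5 − (8·3 + 7·2) = 32.5 − 38 = -5.5.

-5.5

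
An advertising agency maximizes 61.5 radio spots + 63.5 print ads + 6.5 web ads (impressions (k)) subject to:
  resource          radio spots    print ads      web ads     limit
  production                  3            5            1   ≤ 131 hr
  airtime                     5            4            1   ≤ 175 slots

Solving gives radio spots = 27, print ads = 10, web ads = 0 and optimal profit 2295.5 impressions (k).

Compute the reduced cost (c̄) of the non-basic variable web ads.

Both production and airtime are binding at x*.
Dual feasibility on the basic columns requires 3·y_production + 5·y_airtime = 61.5, 5·y_production + 4·y_airtime = 63.5.
Solving: y_production = 5.5, y_airtime = 9.
Reduced cost of web ads: c₃ − yᵀa₃ = 6.5 − (5.5·1 + 9·1) = 6.5 − 14.5 = -8.

-8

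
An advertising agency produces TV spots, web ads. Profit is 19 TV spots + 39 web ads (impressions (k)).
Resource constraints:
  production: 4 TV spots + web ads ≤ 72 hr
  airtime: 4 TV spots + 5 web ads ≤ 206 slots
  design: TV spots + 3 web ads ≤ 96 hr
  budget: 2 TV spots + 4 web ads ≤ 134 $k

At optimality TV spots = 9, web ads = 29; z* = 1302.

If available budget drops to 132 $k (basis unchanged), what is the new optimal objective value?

Check each constraint at x*: production 65/72 (slack 7); airtime 181/206 (slack 25); design 96/96 (tight); budget 134/134 (tight).
By complementary slackness, y = 0 for the non-binding constraints.
The binding rows give the dual system: 1·y_design + 2·y_budget = 19 and 3·y_design + 4·y_budget = 39.
Solving: y_design = 1, y_budget = 9.
Δz = y_budget·Δb = 9 × (-2) = -18, so new z* = 1302 − 18 = 1284.

1284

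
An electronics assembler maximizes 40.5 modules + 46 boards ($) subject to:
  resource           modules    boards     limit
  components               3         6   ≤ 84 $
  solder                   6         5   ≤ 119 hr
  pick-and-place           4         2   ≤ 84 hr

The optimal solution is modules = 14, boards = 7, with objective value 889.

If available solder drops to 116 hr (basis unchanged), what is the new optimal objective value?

Binding: components and solder. Non-binding: pick-and-place (14 unused).
By complementary slackness, y = 0 for the non-binding constraint.
The binding rows give the dual system: 3·y_components + 6·y_solder = 40.5 and 6·y_components + 5·y_solder = 46.
→ y_components = 3.5 and y_solder = 5.
Δz = y_solder·Δb = 5 × (-3) = -15, so new z* = 889 − 15 = 874.

874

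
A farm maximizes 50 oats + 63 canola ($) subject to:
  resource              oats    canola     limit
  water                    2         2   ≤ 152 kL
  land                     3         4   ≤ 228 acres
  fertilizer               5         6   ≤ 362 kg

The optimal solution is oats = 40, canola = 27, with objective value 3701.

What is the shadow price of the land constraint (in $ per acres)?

7.5

Check each constraint at x*: water 134/152 (slack 18); land 228/228 (tight); fertilizer 362/362 (tight).
Slack constraints have shadow price 0 (complementary slackness).
Dual feasibility on the basic columns requires 3·y_land + 5·y_fertilizer = 50, 4·y_land + 6·y_fertilizer = 63.
Solving: y_land = 7.5, y_fertilizer = 5.5.
Shadow price of land = 7.5.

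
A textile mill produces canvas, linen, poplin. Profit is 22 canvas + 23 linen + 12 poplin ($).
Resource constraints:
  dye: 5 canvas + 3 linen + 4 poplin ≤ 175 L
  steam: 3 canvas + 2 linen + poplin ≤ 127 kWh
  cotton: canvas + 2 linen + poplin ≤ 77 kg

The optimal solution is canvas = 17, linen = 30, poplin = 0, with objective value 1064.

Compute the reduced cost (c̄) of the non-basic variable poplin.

-7

Check each constraint at x*: dye 175/175 (tight); steam 111/127 (slack 16); cotton 77/77 (tight).
By complementary slackness, y = 0 for the non-binding constraint.
From A_Bᵀ y = c: 5·y_dye + 1·y_cotton = 22; 3·y_dye + 2·y_cotton = 23.
→ y_dye = 3 and y_cotton = 7.
Reduced cost of poplin: c₃ − yᵀa₃ = 12 − (3·4 + 7·1) = 12 − 19 = -7.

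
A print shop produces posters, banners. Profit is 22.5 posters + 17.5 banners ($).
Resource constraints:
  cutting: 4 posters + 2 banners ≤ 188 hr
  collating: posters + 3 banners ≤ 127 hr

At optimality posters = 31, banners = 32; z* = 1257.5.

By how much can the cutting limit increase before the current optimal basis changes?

320

Binding constraints: cutting, collating. The basis is B = [[4,2],[1,3]] with det 10.
Per unit increase in cutting, x* moves by d = (0.3, -0.1).
The basis stays optimal until banners reaches 0; allowable increase = 320 hr.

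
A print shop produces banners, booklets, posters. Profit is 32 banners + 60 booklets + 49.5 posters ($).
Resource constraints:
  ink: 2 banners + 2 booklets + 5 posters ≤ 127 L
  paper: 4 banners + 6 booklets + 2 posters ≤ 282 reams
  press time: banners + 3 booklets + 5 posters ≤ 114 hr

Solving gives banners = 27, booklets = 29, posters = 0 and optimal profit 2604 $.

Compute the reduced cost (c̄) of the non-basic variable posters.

-2.5

Check each constraint at x*: ink 112/127 (slack 15); paper 282/282 (tight); press time 114/114 (tight).
Since ink is not tight, its dual is 0.
From A_Bᵀ y = c: 4·y_paper + 1·y_press time = 32; 6·y_paper + 3·y_press time = 60.
This yields shadow prices y_paper = 6, y_press time = 8.
Reduced cost of posters: c₃ − yᵀa₃ = 49.5 − (6·2 + 8·5) = 49.5 − 52 = -2.5.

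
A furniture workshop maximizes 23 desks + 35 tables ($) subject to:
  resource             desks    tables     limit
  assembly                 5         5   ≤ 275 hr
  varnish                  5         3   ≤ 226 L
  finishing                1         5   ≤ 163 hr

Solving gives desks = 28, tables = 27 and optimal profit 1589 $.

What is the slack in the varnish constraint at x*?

varnish used = 5·28 + 3·27 = 221; slack = 226 − 221 = 5.

5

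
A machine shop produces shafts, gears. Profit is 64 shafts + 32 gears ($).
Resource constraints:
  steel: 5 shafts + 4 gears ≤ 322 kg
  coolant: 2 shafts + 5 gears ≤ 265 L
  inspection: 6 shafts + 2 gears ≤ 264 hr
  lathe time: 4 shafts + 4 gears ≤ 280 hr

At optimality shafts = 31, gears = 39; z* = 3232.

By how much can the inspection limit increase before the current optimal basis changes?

Binding constraints: inspection, lathe time. The basis is B = [[6,2],[4,4]] with det 16.
Per unit increase in inspection, x* moves by d = (0.25, -0.25).
The basis stays optimal until steel becomes binding; allowable increase = 44 hr.

44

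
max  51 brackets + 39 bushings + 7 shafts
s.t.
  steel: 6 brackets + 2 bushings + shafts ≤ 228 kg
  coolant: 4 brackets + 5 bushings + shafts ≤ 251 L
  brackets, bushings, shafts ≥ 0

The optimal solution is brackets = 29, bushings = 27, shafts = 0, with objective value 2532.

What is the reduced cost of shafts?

-3.5

Both steel and coolant are binding at x*.
The binding rows give the dual system: 6·y_steel + 4·y_coolant = 51 and 2·y_steel + 5·y_coolant = 39.
This yields shadow prices y_steel = 4.5, y_coolant = 6.
Reduced cost of shafts: c₃ − yᵀa₃ = 7 − (4.5·1 + 6·1) = 7 − 10.5 = -3.5.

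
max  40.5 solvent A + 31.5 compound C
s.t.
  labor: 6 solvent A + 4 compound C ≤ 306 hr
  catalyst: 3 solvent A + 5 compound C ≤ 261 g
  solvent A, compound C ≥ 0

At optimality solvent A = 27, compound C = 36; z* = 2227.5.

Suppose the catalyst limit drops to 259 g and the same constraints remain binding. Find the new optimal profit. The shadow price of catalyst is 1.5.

Δb = -2, so new z* = 2227.5 + (1.5)·(-2) = 2227.5 − 3 = 2224.5.

2224.5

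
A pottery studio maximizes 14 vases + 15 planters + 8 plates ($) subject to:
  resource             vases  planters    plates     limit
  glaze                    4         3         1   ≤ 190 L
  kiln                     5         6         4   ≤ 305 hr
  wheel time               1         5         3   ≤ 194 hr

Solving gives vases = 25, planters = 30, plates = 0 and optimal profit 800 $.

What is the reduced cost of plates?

-1

At the optimum: glaze uses 190 of 190 (binding); kiln uses 305 of 305 (binding); wheel time uses 175 of 194 (slack = 19).
Slack constraints have shadow price 0 (complementary slackness).
Dual feasibility on the basic columns requires 4·y_glaze + 5·y_kiln = 14, 3·y_glaze + 6·y_kiln = 15.
This yields shadow prices y_glaze = 1, y_kiln = 2.
Reduced cost of plates: c₃ − yᵀa₃ = 8 − (1·1 + 2·4) = 8 − 9 = -1.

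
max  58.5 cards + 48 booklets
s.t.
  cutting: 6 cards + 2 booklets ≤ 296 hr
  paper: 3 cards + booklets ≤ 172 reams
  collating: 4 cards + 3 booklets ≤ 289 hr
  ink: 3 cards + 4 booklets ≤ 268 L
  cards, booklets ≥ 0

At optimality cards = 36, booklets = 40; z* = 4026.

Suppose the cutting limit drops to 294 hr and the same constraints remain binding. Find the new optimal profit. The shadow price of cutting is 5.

4016

Δb = -2, so new z* = 4026 + (5)·(-2) = 4026 − 10 = 4016.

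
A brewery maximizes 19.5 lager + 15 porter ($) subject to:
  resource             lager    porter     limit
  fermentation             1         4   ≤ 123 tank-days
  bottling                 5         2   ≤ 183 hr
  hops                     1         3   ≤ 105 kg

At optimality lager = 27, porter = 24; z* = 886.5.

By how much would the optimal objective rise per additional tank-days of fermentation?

At the optimum: fermentation uses 123 of 123 (binding); bottling uses 183 of 183 (binding); hops uses 99 of 105 (slack = 6).
By complementary slackness, y = 0 for the non-binding constraint.
From A_Bᵀ y = c: 1·y_fermentation + 5·y_bottling = 19.5; 4·y_fermentation + 2·y_bottling = 15.
This yields shadow prices y_fermentation = 2, y_bottling = 3.5.
Shadow price of fermentation = 2.

2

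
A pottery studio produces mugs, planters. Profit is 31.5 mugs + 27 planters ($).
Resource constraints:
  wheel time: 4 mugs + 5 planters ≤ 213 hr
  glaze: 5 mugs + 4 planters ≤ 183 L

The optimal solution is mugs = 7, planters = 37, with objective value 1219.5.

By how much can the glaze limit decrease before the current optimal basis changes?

Binding constraints: wheel time, glaze. The basis is B = [[4,5],[5,4]] with det -9.
Per unit decrease in glaze, x* moves by d = (-0.5556, 0.4444).
The basis stays optimal until mugs reaches 0; allowable decrease = 12.6 L.

12.6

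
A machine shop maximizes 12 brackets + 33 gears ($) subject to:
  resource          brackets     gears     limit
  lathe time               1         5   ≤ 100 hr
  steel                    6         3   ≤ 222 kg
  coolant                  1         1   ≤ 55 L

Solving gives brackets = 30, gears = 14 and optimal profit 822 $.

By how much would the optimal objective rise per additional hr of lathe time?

6

At the optimum: lathe time uses 100 of 100 (binding); steel uses 222 of 222 (binding); coolant uses 44 of 55 (slack = 11).
Slack constraints have shadow price 0 (complementary slackness).
From A_Bᵀ y = c: 1·y_lathe time + 6·y_steel = 12; 5·y_lathe time + 3·y_steel = 33.
→ y_lathe time = 6 and y_steel = 1.
Shadow price of lathe time = 6.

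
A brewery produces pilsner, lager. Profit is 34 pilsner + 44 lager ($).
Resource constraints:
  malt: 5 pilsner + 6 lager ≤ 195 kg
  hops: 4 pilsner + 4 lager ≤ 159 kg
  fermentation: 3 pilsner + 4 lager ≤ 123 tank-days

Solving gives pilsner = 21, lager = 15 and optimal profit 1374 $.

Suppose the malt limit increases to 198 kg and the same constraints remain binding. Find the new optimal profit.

1380

Binding: malt and fermentation. Non-binding: hops (15 unused).
By complementary slackness, y = 0 for the non-binding constraint.
The binding rows give the dual system: 5·y_malt + 3·y_fermentation = 34 and 6·y_malt + 4·y_fermentation = 44.
→ y_malt = 2 and y_fermentation = 8.
Δz = y_malt·Δb = 2 × (3) = 6, so new z* = 1374 + 6 = 1380.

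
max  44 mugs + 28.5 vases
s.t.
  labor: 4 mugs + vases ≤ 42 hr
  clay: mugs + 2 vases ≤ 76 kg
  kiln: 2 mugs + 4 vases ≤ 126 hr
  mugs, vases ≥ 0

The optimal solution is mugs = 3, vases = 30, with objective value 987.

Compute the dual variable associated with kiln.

Binding: labor and kiln. Non-binding: clay (13 unused).
Since clay is not tight, its dual is 0.
The binding rows give the dual system: 4·y_labor + 2·y_kiln = 44 and 1·y_labor + 4·y_kiln = 28.5.
This yields shadow prices y_labor = 8.5, y_kiln = 5.
Shadow price of kiln = 5.

5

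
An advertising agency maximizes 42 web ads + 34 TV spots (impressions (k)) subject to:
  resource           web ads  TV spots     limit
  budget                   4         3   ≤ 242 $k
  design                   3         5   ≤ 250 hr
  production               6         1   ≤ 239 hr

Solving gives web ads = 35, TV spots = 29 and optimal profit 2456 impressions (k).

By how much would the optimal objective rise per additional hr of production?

4

Check each constraint at x*: budget 227/242 (slack 15); design 250/250 (tight); production 239/239 (tight).
Slack constraints have shadow price 0 (complementary slackness).
From A_Bᵀ y = c: 3·y_design + 6·y_production = 42; 5·y_design + 1·y_production = 34.
This yields shadow prices y_design = 6, y_production = 4.
Shadow price of production = 4.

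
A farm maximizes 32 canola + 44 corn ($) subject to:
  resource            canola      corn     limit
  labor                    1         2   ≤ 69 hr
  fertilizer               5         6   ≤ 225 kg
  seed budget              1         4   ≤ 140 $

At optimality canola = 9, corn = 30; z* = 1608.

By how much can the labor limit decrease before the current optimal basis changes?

24

Binding constraints: labor, fertilizer. The basis is B = [[1,2],[5,6]] with det -4.
Per unit decrease in labor, x* moves by d = (1.5, -1.25).
The basis stays optimal until corn reaches 0; allowable decrease = 24 hr.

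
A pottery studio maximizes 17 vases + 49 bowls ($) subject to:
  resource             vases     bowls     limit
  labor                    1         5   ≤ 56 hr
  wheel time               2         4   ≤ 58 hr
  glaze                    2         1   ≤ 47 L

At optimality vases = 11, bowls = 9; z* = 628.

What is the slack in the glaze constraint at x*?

16

glaze used = 2·11 + 1·9 = 31; slack = 47 − 31 = 16.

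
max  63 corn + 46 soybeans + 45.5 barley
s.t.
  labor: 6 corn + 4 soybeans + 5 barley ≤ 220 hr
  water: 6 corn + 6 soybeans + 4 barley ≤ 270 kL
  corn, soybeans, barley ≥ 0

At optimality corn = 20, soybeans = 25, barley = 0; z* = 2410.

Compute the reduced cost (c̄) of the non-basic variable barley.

-5

Both labor and water are binding at x*.
The binding rows give the dual system: 6·y_labor + 6·y_water = 63 and 4·y_labor + 6·y_water = 46.
This yields shadow prices y_labor = 8.5, y_water = 2.
Reduced cost of barley: c₃ − yᵀa₃ = 45.5 − (8.5·5 + 2·4) = 45.5 − 50.5 = -5.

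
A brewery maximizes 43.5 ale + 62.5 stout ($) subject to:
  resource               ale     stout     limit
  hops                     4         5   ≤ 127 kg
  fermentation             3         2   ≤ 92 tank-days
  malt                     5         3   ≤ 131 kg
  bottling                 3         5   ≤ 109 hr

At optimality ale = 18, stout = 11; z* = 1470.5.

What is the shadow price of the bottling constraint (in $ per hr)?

Check each constraint at x*: hops 127/127 (tight); fermentation 76/92 (slack 16); malt 123/131 (slack 8); bottling 109/109 (tight).
Slack constraints have shadow price 0 (complementary slackness).
From A_Bᵀ y = c: 4·y_hops + 3·y_bottling = 43.5; 5·y_hops + 5·y_bottling = 62.5.
→ y_hops = 6 and y_bottling = 6.5.
Shadow price of bottling = 6.5.

6.5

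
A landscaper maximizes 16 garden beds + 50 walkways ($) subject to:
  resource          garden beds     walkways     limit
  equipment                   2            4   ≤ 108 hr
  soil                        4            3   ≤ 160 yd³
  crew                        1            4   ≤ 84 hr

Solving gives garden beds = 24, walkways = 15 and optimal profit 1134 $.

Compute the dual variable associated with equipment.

3.5

At the optimum: equipment uses 108 of 108 (binding); soil uses 141 of 160 (slack = 19); crew uses 84 of 84 (binding).
Since soil is not tight, its dual is 0.
Dual feasibility on the basic columns requires 2·y_equipment + 1·y_crew = 16, 4·y_equipment + 4·y_crew = 50.
→ y_equipment = 3.5 and y_crew = 9.
Shadow price of equipment = 3.5.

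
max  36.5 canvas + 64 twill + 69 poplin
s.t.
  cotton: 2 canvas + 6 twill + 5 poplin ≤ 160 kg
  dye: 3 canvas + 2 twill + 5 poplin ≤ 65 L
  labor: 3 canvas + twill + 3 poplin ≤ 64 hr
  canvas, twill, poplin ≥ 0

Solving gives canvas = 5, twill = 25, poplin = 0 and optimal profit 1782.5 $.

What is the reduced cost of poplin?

Binding: cotton and dye. Non-binding: labor (24 unused).
By complementary slackness, y = 0 for the non-binding constraint.
Dual feasibility on the basic columns requires 2·y_cotton + 3·y_dye = 36.5, 6·y_cotton + 2·y_dye = 64.
Solving: y_cotton = 8.5, y_dye = 6.5.
Reduced cost of poplin: c₃ − yᵀa₃ = 69 − (8.5·5 + 6.5·5) = 69 − 75 = -6.

-6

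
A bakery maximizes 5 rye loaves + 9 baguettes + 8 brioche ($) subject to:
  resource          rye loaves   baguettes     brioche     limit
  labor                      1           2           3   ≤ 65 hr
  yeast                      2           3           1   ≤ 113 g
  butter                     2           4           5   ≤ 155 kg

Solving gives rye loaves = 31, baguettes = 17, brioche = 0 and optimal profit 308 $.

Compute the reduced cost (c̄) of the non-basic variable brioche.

Check each constraint at x*: labor 65/65 (tight); yeast 113/113 (tight); butter 130/155 (slack 25).
Slack constraints have shadow price 0 (complementary slackness).
From A_Bᵀ y = c: 1·y_labor + 2·y_yeast = 5; 2·y_labor + 3·y_yeast = 9.
Solving: y_labor = 3, y_yeast = 1.
Reduced cost of brioche: c₃ − yᵀa₃ = 8 − (3·3 + 1·1) = 8 − 10 = -2.

-2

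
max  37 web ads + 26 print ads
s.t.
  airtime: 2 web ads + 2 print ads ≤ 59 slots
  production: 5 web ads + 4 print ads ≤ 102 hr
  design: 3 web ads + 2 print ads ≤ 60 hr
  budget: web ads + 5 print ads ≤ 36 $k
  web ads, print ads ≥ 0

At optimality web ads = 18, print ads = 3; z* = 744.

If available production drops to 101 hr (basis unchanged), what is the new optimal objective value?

742

At the optimum: airtime uses 42 of 59 (slack = 17); production uses 102 of 102 (binding); design uses 60 of 60 (binding); budget uses 33 of 36 (slack = 3).
Since airtime, budget are not tight, their duals are 0.
From A_Bᵀ y = c: 5·y_production + 3·y_design = 37; 4·y_production + 2·y_design = 26.
This yields shadow prices y_production = 2, y_design = 9.
Δz = y_production·Δb = 2 × (-1) = -2, so new z* = 744 − 2 = 742.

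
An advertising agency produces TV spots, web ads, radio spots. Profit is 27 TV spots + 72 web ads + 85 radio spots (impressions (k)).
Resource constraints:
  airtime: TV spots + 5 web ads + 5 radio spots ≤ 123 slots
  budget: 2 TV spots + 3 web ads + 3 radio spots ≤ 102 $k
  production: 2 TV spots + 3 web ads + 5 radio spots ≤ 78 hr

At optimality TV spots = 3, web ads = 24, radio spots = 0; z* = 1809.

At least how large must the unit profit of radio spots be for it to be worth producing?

Check each constraint at x*: airtime 123/123 (tight); budget 78/102 (slack 24); production 78/78 (tight).
By complementary slackness, y = 0 for the non-binding constraint.
Dual feasibility on the basic columns requires 1·y_airtime + 2·y_production = 27, 5·y_airtime + 3·y_production = 72.
This yields shadow prices y_airtime = 9, y_production = 9.
radio spots enters the basis when its profit ≥ yᵀa₃ = 9·5 + 9·5 = 90.

90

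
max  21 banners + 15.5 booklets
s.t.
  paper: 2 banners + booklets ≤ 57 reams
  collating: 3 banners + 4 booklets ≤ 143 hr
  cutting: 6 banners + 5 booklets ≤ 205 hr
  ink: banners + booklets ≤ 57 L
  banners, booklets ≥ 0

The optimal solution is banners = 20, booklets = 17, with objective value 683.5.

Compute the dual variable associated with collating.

Check each constraint at x*: paper 57/57 (tight); collating 128/143 (slack 15); cutting 205/205 (tight); ink 37/57 (slack 20).
Since collating, ink are not tight, their duals are 0.
From A_Bᵀ y = c: 2·y_paper + 6·y_cutting = 21; 1·y_paper + 5·y_cutting = 15.5.
Solving: y_paper = 3, y_cutting = 2.5.
Shadow price of collating = 0.

0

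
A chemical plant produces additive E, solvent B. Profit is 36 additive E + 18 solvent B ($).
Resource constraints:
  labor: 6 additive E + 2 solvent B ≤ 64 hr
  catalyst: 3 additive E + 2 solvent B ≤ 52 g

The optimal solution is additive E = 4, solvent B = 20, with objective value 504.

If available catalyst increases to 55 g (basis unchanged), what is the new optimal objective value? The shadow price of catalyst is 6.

522

Δb = 3, so new z* = 504 + (6)·(3) = 504 + 18 = 522.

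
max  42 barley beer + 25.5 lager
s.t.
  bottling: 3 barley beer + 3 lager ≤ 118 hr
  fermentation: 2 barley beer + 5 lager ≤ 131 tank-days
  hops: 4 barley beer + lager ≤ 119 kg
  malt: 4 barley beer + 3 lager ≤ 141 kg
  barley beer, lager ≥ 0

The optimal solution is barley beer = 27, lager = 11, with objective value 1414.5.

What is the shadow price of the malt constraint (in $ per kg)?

7.5

Binding: hops and malt. Non-binding: bottling (4 unused), fermentation (22 unused).
Slack constraints have shadow price 0 (complementary slackness).
The binding rows give the dual system: 4·y_hops + 4·y_malt = 42 and 1·y_hops + 3·y_malt = 25.5.
This yields shadow prices y_hops = 3, y_malt = 7.5.
Shadow price of malt = 7.5.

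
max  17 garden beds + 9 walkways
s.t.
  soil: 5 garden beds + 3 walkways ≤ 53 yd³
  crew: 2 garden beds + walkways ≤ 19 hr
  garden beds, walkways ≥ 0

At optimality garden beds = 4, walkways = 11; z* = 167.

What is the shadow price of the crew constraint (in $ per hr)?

Check each constraint at x*: soil 53/53 (tight); crew 19/19 (tight).
The binding rows give the dual system: 5·y_soil + 2·y_crew = 17 and 3·y_soil + 1·y_crew = 9.
This yields shadow prices y_soil = 1, y_crew = 6.
Shadow price of crew = 6.

6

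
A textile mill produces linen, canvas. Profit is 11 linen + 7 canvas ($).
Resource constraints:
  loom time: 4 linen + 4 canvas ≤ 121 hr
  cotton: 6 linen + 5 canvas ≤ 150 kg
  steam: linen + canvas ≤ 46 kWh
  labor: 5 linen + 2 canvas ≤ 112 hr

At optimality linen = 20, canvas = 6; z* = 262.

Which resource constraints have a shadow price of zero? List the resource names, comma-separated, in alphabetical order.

loom time: 104/121 (slack 17)
cotton: 150/150 (binding)
steam: 26/46 (slack 20)
labor: 112/112 (binding)
By complementary slackness, a constraint with positive slack has shadow price 0 → loom time, steam.

loom time, steam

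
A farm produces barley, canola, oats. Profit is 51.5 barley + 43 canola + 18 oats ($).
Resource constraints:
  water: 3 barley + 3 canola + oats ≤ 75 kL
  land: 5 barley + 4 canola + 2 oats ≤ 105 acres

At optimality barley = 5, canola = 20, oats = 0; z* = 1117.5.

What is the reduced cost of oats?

-2

Both water and land are binding at x*.
Dual feasibility on the basic columns requires 3·y_water + 5·y_land = 51.5, 3·y_water + 4·y_land = 43.
Solving: y_water = 3, y_land = 8.5.
Reduced cost of oats: c₃ − yᵀa₃ = 18 − (3·1 + 8.5·2) = 18 − 20 = -2.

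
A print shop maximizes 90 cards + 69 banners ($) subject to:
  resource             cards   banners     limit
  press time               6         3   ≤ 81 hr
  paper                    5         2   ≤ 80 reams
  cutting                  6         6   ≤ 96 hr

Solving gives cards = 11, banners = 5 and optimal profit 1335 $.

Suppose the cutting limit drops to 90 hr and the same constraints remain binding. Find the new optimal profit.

1287

At the optimum: press time uses 81 of 81 (binding); paper uses 65 of 80 (slack = 15); cutting uses 96 of 96 (binding).
Since paper is not tight, its dual is 0.
The binding rows give the dual system: 6·y_press time + 6·y_cutting = 90 and 3·y_press time + 6·y_cutting = 69.
→ y_press time = 7 and y_cutting = 8.
Δz = y_cutting·Δb = 8 × (-6) = -48, so new z* = 1335 − 48 = 1287.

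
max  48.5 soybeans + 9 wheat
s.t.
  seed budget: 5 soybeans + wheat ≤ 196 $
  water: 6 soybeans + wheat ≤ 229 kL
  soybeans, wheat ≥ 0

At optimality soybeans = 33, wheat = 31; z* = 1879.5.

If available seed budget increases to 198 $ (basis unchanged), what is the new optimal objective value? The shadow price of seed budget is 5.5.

Δb = 2, so new z* = 1879.5 + (5.5)·(2) = 1879.5 + 11 = 1890.5.

1890.5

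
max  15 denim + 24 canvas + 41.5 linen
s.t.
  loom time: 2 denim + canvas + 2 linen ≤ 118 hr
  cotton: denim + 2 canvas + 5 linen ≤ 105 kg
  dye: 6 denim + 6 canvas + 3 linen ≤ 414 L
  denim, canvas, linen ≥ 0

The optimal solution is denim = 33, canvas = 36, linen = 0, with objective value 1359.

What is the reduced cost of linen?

-6.5

At the optimum: loom time uses 102 of 118 (slack = 16); cotton uses 105 of 105 (binding); dye uses 414 of 414 (binding).
By complementary slackness, y = 0 for the non-binding constraint.
From A_Bᵀ y = c: 1·y_cotton + 6·y_dye = 15; 2·y_cotton + 6·y_dye = 24.
This yields shadow prices y_cotton = 9, y_dye = 1.
Reduced cost of linen: c₃ − yᵀa₃ = 41.5 − (9·5 + 1·3) = 41.5 − 48 = -6.5.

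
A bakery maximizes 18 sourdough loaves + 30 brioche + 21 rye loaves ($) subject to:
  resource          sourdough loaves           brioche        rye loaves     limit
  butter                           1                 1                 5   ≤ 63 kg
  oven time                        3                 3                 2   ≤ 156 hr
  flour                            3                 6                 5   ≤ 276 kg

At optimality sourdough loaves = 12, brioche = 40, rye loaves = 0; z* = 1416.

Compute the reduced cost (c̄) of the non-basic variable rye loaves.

-3

Binding: oven time and flour. Non-binding: butter (11 unused).
Slack constraints have shadow price 0 (complementary slackness).
The binding rows give the dual system: 3·y_oven time + 3·y_flour = 18 and 3·y_oven time + 6·y_flour = 30.
This yields shadow prices y_oven time = 2, y_flour = 4.
Reduced cost of rye loaves: c₃ − yᵀa₃ = 21 − (2·2 + 4·5) = 21 − 24 = -3.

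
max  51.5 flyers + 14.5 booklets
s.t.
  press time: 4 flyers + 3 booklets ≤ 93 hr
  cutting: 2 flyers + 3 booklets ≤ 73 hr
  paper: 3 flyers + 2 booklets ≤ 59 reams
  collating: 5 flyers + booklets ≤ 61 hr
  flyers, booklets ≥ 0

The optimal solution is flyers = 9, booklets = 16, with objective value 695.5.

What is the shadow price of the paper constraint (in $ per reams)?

3

At the optimum: press time uses 84 of 93 (slack = 9); cutting uses 66 of 73 (slack = 7); paper uses 59 of 59 (binding); collating uses 61 of 61 (binding).
Since press time, cutting are not tight, their duals are 0.
The binding rows give the dual system: 3·y_paper + 5·y_collating = 51.5 and 2·y_paper + 1·y_collating = 14.5.
This yields shadow prices y_paper = 3, y_collating = 8.5.
Shadow price of paper = 3.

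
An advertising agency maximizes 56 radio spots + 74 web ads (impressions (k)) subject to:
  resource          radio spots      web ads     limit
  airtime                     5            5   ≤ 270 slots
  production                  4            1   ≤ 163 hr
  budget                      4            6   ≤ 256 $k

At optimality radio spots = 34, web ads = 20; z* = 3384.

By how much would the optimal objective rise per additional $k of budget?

9

Check each constraint at x*: airtime 270/270 (tight); production 156/163 (slack 7); budget 256/256 (tight).
Slack constraints have shadow price 0 (complementary slackness).
The binding rows give the dual system: 5·y_airtime + 4·y_budget = 56 and 5·y_airtime + 6·y_budget = 74.
This yields shadow prices y_airtime = 4, y_budget = 9.
Shadow price of budget = 9.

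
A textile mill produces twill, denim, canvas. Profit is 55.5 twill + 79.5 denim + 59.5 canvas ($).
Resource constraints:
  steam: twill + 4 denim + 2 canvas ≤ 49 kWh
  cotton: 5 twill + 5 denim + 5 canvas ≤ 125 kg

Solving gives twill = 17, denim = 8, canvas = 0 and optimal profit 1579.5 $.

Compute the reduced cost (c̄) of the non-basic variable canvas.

Both steam and cotton are binding at x*.
The binding rows give the dual system: 1·y_steam + 5·y_cotton = 55.5 and 4·y_steam + 5·y_cotton = 79.5.
Solving: y_steam = 8, y_cotton = 9.5.
Reduced cost of canvas: c₃ − yᵀa₃ = 59.5 − (8·2 + 9.5·5) = 59.5 − 63.5 = -4.

-4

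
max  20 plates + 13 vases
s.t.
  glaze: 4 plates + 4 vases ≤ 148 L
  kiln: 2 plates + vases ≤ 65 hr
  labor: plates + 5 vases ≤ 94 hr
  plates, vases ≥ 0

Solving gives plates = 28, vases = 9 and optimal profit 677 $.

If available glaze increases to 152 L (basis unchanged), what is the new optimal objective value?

683

Binding: glaze and kiln. Non-binding: labor (21 unused).
Slack constraints have shadow price 0 (complementary slackness).
From A_Bᵀ y = c: 4·y_glaze + 2·y_kiln = 20; 4·y_glaze + 1·y_kiln = 13.
This yields shadow prices y_glaze = 1.5, y_kiln = 7.
Δz = y_glaze·Δb = 1.5 × (4) = 6, so new z* = 677 + 6 = 683.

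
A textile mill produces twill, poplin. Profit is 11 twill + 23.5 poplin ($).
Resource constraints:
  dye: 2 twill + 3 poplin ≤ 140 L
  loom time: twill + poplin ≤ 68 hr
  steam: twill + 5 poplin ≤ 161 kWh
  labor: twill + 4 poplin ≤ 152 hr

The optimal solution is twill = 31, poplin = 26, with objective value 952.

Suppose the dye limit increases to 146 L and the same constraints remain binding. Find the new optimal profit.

979

Binding: dye and steam. Non-binding: loom time (11 unused), labor (17 unused).
Slack constraints have shadow price 0 (complementary slackness).
From A_Bᵀ y = c: 2·y_dye + 1·y_steam = 11; 3·y_dye + 5·y_steam = 23.5.
→ y_dye = 4.5 and y_steam = 2.
Δz = y_dye·Δb = 4.5 × (6) = 27, so new z* = 952 + 27 = 979.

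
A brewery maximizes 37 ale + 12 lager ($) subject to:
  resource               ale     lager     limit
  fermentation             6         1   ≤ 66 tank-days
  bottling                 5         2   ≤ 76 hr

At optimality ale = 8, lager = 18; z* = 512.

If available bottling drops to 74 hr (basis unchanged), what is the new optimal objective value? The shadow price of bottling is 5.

502

Δb = -2, so new z* = 512 + (5)·(-2) = 512 − 10 = 502.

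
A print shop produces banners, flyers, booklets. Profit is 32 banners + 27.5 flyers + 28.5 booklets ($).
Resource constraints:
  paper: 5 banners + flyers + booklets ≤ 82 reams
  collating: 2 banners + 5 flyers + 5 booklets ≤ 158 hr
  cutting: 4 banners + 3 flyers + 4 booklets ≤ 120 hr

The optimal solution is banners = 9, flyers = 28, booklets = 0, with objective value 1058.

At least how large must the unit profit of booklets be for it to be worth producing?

Binding: collating and cutting. Non-binding: paper (9 unused).
Slack constraints have shadow price 0 (complementary slackness).
Dual feasibility on the basic columns requires 2·y_collating + 4·y_cutting = 32, 5·y_collating + 3·y_cutting = 27.5.
This yields shadow prices y_collating = 1, y_cutting = 7.5.
booklets enters the basis when its profit ≥ yᵀa₃ = 1·5 + 7.5·4 = 35.

35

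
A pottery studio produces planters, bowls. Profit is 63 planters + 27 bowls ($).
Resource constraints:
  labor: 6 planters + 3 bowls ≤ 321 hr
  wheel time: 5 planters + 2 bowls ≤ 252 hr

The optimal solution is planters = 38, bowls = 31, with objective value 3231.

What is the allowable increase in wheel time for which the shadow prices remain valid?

Binding constraints: labor, wheel time. The basis is B = [[6,3],[5,2]] with det -3.
Per unit increase in wheel time, x* moves by d = (1, -2).
The basis stays optimal until bowls reaches 0; allowable increase = 15.5 hr.

15.5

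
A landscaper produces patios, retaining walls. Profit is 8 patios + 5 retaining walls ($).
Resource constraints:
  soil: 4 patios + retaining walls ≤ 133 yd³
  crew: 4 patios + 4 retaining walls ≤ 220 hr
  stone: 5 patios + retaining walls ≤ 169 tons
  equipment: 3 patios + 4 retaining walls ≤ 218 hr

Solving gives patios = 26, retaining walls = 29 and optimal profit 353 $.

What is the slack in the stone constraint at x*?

10

stone used = 5·26 + 1·29 = 159; slack = 169 − 159 = 10.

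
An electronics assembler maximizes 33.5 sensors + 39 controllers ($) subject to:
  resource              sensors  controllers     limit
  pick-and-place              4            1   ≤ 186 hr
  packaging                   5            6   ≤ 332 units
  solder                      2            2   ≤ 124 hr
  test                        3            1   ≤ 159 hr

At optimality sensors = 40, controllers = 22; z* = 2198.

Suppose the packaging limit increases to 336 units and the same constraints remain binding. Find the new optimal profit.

At the optimum: pick-and-place uses 182 of 186 (slack = 4); packaging uses 332 of 332 (binding); solder uses 124 of 124 (binding); test uses 142 of 159 (slack = 17).
Since pick-and-place, test are not tight, their duals are 0.
The binding rows give the dual system: 5·y_packaging + 2·y_solder = 33.5 and 6·y_packaging + 2·y_solder = 39.
Solving: y_packaging = 5.5, y_solder = 3.
Δz = y_packaging·Δb = 5.5 × (4) = 22, so new z* = 2198 + 22 = 2220.

2220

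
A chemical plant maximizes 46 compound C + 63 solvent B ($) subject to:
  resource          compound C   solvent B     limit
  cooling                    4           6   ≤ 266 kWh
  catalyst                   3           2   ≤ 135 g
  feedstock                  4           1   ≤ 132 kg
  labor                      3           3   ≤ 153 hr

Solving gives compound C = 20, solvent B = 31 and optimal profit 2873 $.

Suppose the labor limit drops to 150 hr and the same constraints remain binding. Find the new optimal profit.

2861

At the optimum: cooling uses 266 of 266 (binding); catalyst uses 122 of 135 (slack = 13); feedstock uses 111 of 132 (slack = 21); labor uses 153 of 153 (binding).
Slack constraints have shadow price 0 (complementary slackness).
Dual feasibility on the basic columns requires 4·y_cooling + 3·y_labor = 46, 6·y_cooling + 3·y_labor = 63.
This yields shadow prices y_cooling = 8.5, y_labor = 4.
Δz = y_labor·Δb = 4 × (-3) = -12, so new z* = 2873 − 12 = 2861.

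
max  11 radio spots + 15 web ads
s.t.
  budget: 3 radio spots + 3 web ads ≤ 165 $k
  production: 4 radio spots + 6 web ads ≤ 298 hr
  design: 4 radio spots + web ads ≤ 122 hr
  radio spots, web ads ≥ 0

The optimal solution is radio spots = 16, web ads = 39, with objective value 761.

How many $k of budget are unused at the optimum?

0

budget used = 3·16 + 3·39 = 165; slack = 165 − 165 = 0.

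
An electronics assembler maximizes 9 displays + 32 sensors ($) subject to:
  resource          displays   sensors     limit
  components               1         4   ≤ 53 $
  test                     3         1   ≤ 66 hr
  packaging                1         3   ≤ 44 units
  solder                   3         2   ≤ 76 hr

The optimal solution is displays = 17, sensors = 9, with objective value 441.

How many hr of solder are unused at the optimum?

solder used = 3·17 + 2·9 = 69; slack = 76 − 69 = 7.

7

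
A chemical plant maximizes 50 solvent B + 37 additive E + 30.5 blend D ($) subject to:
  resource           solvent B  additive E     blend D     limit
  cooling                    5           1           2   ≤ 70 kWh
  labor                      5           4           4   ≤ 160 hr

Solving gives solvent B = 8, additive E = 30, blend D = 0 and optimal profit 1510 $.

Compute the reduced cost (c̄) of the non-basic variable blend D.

-7.5

Both cooling and labor are binding at x*.
Dual feasibility on the basic columns requires 5·y_cooling + 5·y_labor = 50, 1·y_cooling + 4·y_labor = 37.
Solving: y_cooling = 1, y_labor = 9.
Reduced cost of blend D: c₃ − yᵀa₃ = 30.5 − (1·2 + 9·4) = 30.5 − 38 = -7.5.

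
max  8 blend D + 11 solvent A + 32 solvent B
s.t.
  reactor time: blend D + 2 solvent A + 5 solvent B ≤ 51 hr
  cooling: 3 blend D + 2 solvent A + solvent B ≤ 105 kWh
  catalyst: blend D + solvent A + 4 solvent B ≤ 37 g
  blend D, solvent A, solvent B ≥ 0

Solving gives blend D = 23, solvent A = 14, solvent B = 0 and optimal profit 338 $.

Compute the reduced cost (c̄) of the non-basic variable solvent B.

-3

At the optimum: reactor time uses 51 of 51 (binding); cooling uses 97 of 105 (slack = 8); catalyst uses 37 of 37 (binding).
Slack constraints have shadow price 0 (complementary slackness).
Dual feasibility on the basic columns requires 1·y_reactor time + 1·y_catalyst = 8, 2·y_reactor time + 1·y_catalyst = 11.
Solving: y_reactor time = 3, y_catalyst = 5.
Reduced cost of solvent B: c₃ − yᵀa₃ = 32 − (3·5 + 5·4) = 32 − 35 = -3.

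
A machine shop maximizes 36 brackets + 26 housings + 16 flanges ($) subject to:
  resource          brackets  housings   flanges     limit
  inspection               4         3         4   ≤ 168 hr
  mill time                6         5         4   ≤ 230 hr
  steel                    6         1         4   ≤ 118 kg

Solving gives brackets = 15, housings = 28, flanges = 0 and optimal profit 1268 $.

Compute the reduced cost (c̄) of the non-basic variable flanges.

-8

Binding: mill time and steel. Non-binding: inspection (24 unused).
By complementary slackness, y = 0 for the non-binding constraint.
Dual feasibility on the basic columns requires 6·y_mill time + 6·y_steel = 36, 5·y_mill time + 1·y_steel = 26.
This yields shadow prices y_mill time = 5, y_steel = 1.
Reduced cost of flanges: c₃ − yᵀa₃ = 16 − (5·4 + 1·4) = 16 − 24 = -8.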